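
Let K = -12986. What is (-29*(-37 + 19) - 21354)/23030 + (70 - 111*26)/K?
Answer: -7345424/10680985 ≈ -0.68771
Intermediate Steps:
(-29*(-37 + 19) - 21354)/23030 + (70 - 111*26)/K = (-29*(-37 + 19) - 21354)/23030 + (70 - 111*26)/(-12986) = (-29*(-18) - 21354)*(1/23030) + (70 - 2886)*(-1/12986) = (522 - 21354)*(1/23030) - 2816*(-1/12986) = -20832*1/23030 + 1408/6493 = -1488/1645 + 1408/6493 = -7345424/10680985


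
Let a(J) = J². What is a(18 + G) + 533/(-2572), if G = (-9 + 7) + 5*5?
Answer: 4322999/2572 ≈ 1680.8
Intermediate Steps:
G = 23 (G = -2 + 25 = 23)
a(18 + G) + 533/(-2572) = (18 + 23)² + 533/(-2572) = 41² + 533*(-1/2572) = 1681 - 533/2572 = 4322999/2572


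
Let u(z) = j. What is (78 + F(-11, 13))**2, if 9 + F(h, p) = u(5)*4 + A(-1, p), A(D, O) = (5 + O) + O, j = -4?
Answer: 7056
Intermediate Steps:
u(z) = -4
A(D, O) = 5 + 2*O
F(h, p) = -20 + 2*p (F(h, p) = -9 + (-4*4 + (5 + 2*p)) = -9 + (-16 + (5 + 2*p)) = -9 + (-11 + 2*p) = -20 + 2*p)
(78 + F(-11, 13))**2 = (78 + (-20 + 2*13))**2 = (78 + (-20 + 26))**2 = (78 + 6)**2 = 84**2 = 7056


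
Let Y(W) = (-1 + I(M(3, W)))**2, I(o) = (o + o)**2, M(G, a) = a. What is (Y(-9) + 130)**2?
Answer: 10911682681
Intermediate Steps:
I(o) = 4*o**2 (I(o) = (2*o)**2 = 4*o**2)
Y(W) = (-1 + 4*W**2)**2
(Y(-9) + 130)**2 = ((-1 + 4*(-9)**2)**2 + 130)**2 = ((-1 + 4*81)**2 + 130)**2 = ((-1 + 324)**2 + 130)**2 = (323**2 + 130)**2 = (104329 + 130)**2 = 104459**2 = 10911682681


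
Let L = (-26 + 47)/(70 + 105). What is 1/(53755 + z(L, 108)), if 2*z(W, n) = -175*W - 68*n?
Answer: 2/100145 ≈ 1.9971e-5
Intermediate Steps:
L = 3/25 (L = 21/175 = 21*(1/175) = 3/25 ≈ 0.12000)
z(W, n) = -34*n - 175*W/2 (z(W, n) = (-175*W - 68*n)/2 = -34*n - 175*W/2)
1/(53755 + z(L, 108)) = 1/(53755 + (-34*108 - 175/2*3/25)) = 1/(53755 + (-3672 - 21/2)) = 1/(53755 - 7365/2) = 1/(100145/2) = 2/100145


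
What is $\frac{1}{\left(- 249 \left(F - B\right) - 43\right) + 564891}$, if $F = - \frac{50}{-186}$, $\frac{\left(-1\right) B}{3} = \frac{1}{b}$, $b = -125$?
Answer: $\frac{3875}{2188549782} \approx 1.7706 \cdot 10^{-6}$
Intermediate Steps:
$B = \frac{3}{125}$ ($B = - \frac{3}{-125} = \left(-3\right) \left(- \frac{1}{125}\right) = \frac{3}{125} \approx 0.024$)
$F = \frac{25}{93}$ ($F = \left(-50\right) \left(- \frac{1}{186}\right) = \frac{25}{93} \approx 0.26882$)
$\frac{1}{\left(- 249 \left(F - B\right) - 43\right) + 564891} = \frac{1}{\left(- 249 \left(\frac{25}{93} - \frac{3}{125}\right) - 43\right) + 564891} = \frac{1}{\left(\left(-249\right) \frac{2846}{11625} - 43\right) + 564891} = \frac{1}{\left(- \frac{236218}{3875} - 43\right) + 564891} = \frac{1}{- \frac{402843}{3875} + 564891} = \frac{1}{\frac{2188549782}{3875}} = \frac{3875}{2188549782}$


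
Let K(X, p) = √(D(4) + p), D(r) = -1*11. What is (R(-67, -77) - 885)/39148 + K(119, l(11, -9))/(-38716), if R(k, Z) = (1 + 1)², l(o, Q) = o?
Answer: -881/39148 ≈ -0.022504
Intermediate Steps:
D(r) = -11
K(X, p) = √(-11 + p)
R(k, Z) = 4 (R(k, Z) = 2² = 4)
(R(-67, -77) - 885)/39148 + K(119, l(11, -9))/(-38716) = (4 - 885)/39148 + √(-11 + 11)/(-38716) = -881*1/39148 + √0*(-1/38716) = -881/39148 + 0*(-1/38716) = -881/39148 + 0 = -881/39148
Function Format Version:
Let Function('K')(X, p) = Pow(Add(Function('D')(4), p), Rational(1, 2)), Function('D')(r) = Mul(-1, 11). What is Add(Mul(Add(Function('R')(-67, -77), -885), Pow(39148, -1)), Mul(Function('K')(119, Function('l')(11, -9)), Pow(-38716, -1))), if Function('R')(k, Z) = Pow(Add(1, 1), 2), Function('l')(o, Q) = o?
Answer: Rational(-881, 39148) ≈ -0.022504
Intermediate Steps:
Function('D')(r) = -11
Function('K')(X, p) = Pow(Add(-11, p), Rational(1, 2))
Function('R')(k, Z) = 4 (Function('R')(k, Z) = Pow(2, 2) = 4)
Add(Mul(Add(Function('R')(-67, -77), -885), Pow(39148, -1)), Mul(Function('K')(119, Function('l')(11, -9)), Pow(-38716, -1))) = Add(Mul(Add(4, -885), Pow(39148, -1)), Mul(Pow(Add(-11, 11), Rational(1, 2)), Pow(-38716, -1))) = Add(Mul(-881, Rational(1, 39148)), Mul(Pow(0, Rational(1, 2)), Rational(-1, 38716))) = Add(Rational(-881, 39148), Mul(0, Rational(-1, 38716))) = Add(Rational(-881, 39148), 0) = Rational(-881, 39148)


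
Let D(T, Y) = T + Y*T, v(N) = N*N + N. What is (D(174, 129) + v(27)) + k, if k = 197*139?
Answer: 50759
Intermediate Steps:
v(N) = N + N² (v(N) = N² + N = N + N²)
k = 27383
D(T, Y) = T + T*Y
(D(174, 129) + v(27)) + k = (174*(1 + 129) + 27*(1 + 27)) + 27383 = (174*130 + 27*28) + 27383 = (22620 + 756) + 27383 = 23376 + 27383 = 50759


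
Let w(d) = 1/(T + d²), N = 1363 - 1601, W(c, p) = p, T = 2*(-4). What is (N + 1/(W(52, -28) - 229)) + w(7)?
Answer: -2507590/10537 ≈ -237.98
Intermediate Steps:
T = -8
N = -238
w(d) = 1/(-8 + d²)
(N + 1/(W(52, -28) - 229)) + w(7) = (-238 + 1/(-28 - 229)) + 1/(-8 + 7²) = (-238 + 1/(-257)) + 1/(-8 + 49) = (-238 - 1/257) + 1/41 = -61167/257 + 1/41 = -2507590/10537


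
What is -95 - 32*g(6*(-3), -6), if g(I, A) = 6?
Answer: -287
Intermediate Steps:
-95 - 32*g(6*(-3), -6) = -95 - 32*6 = -95 - 192 = -287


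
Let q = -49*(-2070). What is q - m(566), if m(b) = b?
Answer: 100864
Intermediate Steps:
q = 101430
q - m(566) = 101430 - 1*566 = 101430 - 566 = 100864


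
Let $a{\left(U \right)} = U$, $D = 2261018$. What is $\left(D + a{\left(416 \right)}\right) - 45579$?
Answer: $2215855$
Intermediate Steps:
$\left(D + a{\left(416 \right)}\right) - 45579 = \left(2261018 + 416\right) - 45579 = 2261434 - 45579 = 2215855$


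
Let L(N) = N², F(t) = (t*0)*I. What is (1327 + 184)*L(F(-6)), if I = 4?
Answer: 0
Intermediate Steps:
F(t) = 0 (F(t) = (t*0)*4 = 0*4 = 0)
(1327 + 184)*L(F(-6)) = (1327 + 184)*0² = 1511*0 = 0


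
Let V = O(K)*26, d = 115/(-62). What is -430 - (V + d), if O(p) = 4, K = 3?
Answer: -32993/62 ≈ -532.15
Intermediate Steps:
d = -115/62 (d = 115*(-1/62) = -115/62 ≈ -1.8548)
V = 104 (V = 4*26 = 104)
-430 - (V + d) = -430 - (104 - 115/62) = -430 - 1*6333/62 = -430 - 6333/62 = -32993/62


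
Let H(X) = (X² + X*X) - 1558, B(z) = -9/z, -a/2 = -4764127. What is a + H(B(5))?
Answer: 238167562/25 ≈ 9.5267e+6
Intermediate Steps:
a = 9528254 (a = -2*(-4764127) = 9528254)
H(X) = -1558 + 2*X² (H(X) = (X² + X²) - 1558 = 2*X² - 1558 = -1558 + 2*X²)
a + H(B(5)) = 9528254 + (-1558 + 2*(-9/5)²) = 9528254 + (-1558 + 2*(81/25)) = 9528254 + (-1558 + 162/25) = 9528254 - 38788/25 = 238167562/25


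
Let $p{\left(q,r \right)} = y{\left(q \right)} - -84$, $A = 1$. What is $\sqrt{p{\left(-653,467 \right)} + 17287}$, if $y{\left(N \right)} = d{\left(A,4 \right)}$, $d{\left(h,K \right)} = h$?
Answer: $2 \sqrt{4343} \approx 131.8$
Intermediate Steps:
$y{\left(N \right)} = 1$
$p{\left(q,r \right)} = 85$ ($p{\left(q,r \right)} = 1 - -84 = 1 + 84 = 85$)
$\sqrt{p{\left(-653,467 \right)} + 17287} = \sqrt{85 + 17287} = \sqrt{17372} = 2 \sqrt{4343}$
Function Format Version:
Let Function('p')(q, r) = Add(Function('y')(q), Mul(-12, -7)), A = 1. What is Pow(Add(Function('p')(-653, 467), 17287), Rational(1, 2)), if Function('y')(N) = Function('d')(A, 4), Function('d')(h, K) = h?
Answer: Mul(2, Pow(4343, Rational(1, 2))) ≈ 131.80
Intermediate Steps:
Function('y')(N) = 1
Function('p')(q, r) = 85 (Function('p')(q, r) = Add(1, Mul(-12, -7)) = Add(1, 84) = 85)
Pow(Add(Function('p')(-653, 467), 17287), Rational(1, 2)) = Pow(Add(85, 17287), Rational(1, 2)) = Pow(17372, Rational(1, 2)) = Mul(2, Pow(4343, Rational(1, 2)))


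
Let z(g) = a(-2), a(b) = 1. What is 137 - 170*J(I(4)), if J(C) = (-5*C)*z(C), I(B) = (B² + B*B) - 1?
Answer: 26487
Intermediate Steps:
I(B) = -1 + 2*B² (I(B) = (B² + B²) - 1 = 2*B² - 1 = -1 + 2*B²)
z(g) = 1
J(C) = -5*C (J(C) = -5*C*1 = -5*C)
137 - 170*J(I(4)) = 137 - (-850)*(-1 + 2*4²) = 137 - (-850)*(-1 + 2*16) = 137 - (-850)*(-1 + 32) = 137 - (-850)*31 = 137 - 170*(-155) = 137 + 26350 = 26487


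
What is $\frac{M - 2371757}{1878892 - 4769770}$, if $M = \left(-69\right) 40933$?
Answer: $\frac{2598067}{1445439} \approx 1.7974$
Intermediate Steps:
$M = -2824377$
$\frac{M - 2371757}{1878892 - 4769770} = \frac{-2824377 - 2371757}{1878892 - 4769770} = - \frac{5196134}{-2890878} = \left(-5196134\right) \left(- \frac{1}{2890878}\right) = \frac{2598067}{1445439}$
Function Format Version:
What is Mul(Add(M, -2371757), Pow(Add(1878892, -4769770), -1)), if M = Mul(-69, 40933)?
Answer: Rational(2598067, 1445439) ≈ 1.7974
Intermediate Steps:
M = -2824377
Mul(Add(M, -2371757), Pow(Add(1878892, -4769770), -1)) = Mul(Add(-2824377, -2371757), Pow(Add(1878892, -4769770), -1)) = Mul(-5196134, Pow(-2890878, -1)) = Mul(-5196134, Rational(-1, 2890878)) = Rational(2598067, 1445439)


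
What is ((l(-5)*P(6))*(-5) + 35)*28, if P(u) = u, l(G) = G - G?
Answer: 980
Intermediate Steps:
l(G) = 0
((l(-5)*P(6))*(-5) + 35)*28 = ((0*6)*(-5) + 35)*28 = (0*(-5) + 35)*28 = (0 + 35)*28 = 35*28 = 980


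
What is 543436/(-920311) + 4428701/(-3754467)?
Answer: -6116094774623/3455277279237 ≈ -1.7701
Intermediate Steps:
543436/(-920311) + 4428701/(-3754467) = 543436*(-1/920311) + 4428701*(-1/3754467) = -543436/920311 - 4428701/3754467 = -6116094774623/3455277279237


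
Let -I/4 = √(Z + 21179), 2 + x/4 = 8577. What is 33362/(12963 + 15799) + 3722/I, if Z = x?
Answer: 16681/14381 - 1861*√55479/110958 ≈ -2.7906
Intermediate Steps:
x = 34300 (x = -8 + 4*8577 = -8 + 34308 = 34300)
Z = 34300
I = -4*√55479 (I = -4*√(34300 + 21179) = -4*√55479 ≈ -942.16)
33362/(12963 + 15799) + 3722/I = 33362/(12963 + 15799) + 3722/((-4*√55479)) = 33362/28762 + 3722*(-√55479/221916) = 33362*(1/28762) - 1861*√55479/110958 = 16681/14381 - 1861*√55479/110958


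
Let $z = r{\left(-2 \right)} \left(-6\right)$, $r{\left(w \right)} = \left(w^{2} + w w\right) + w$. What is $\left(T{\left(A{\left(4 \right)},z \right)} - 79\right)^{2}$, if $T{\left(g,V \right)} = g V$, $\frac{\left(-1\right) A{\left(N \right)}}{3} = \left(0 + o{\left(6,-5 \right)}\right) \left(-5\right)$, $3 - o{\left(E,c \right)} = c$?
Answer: $19351201$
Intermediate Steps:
$o{\left(E,c \right)} = 3 - c$
$r{\left(w \right)} = w + 2 w^{2}$ ($r{\left(w \right)} = \left(w^{2} + w^{2}\right) + w = 2 w^{2} + w = w + 2 w^{2}$)
$z = -36$ ($z = - 2 \left(1 + 2 \left(-2\right)\right) \left(-6\right) = - 2 \left(1 - 4\right) \left(-6\right) = \left(-2\right) \left(-3\right) \left(-6\right) = 6 \left(-6\right) = -36$)
$A{\left(N \right)} = 120$ ($A{\left(N \right)} = - 3 \left(0 + \left(3 - -5\right)\right) \left(-5\right) = - 3 \left(0 + \left(3 + 5\right)\right) \left(-5\right) = - 3 \left(0 + 8\right) \left(-5\right) = - 3 \cdot 8 \left(-5\right) = \left(-3\right) \left(-40\right) = 120$)
$T{\left(g,V \right)} = V g$
$\left(T{\left(A{\left(4 \right)},z \right)} - 79\right)^{2} = \left(\left(-36\right) 120 - 79\right)^{2} = \left(-4320 - 79\right)^{2} = \left(-4399\right)^{2} = 19351201$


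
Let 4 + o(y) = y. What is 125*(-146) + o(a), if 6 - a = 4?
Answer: -18252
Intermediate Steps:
a = 2 (a = 6 - 1*4 = 6 - 4 = 2)
o(y) = -4 + y
125*(-146) + o(a) = 125*(-146) + (-4 + 2) = -18250 - 2 = -18252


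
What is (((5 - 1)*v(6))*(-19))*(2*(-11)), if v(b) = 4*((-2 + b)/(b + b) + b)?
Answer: 127072/3 ≈ 42357.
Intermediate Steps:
v(b) = 4*b + 2*(-2 + b)/b (v(b) = 4*((-2 + b)/((2*b)) + b) = 4*((-2 + b)*(1/(2*b)) + b) = 4*((-2 + b)/(2*b) + b) = 4*(b + (-2 + b)/(2*b)) = 4*b + 2*(-2 + b)/b)
(((5 - 1)*v(6))*(-19))*(2*(-11)) = (((5 - 1)*(2 - 4/6 + 4*6))*(-19))*(2*(-11)) = ((4*(2 - 4*⅙ + 24))*(-19))*(-22) = ((4*(2 - ⅔ + 24))*(-19))*(-22) = ((4*(76/3))*(-19))*(-22) = ((304/3)*(-19))*(-22) = -5776/3*(-22) = 127072/3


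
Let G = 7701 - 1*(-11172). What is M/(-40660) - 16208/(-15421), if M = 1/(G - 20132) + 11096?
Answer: 614273498197/789415485740 ≈ 0.77814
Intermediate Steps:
G = 18873 (G = 7701 + 11172 = 18873)
M = 13969863/1259 (M = 1/(18873 - 20132) + 11096 = 1/(-1259) + 11096 = -1/1259 + 11096 = 13969863/1259 ≈ 11096.)
M/(-40660) - 16208/(-15421) = (13969863/1259)/(-40660) - 16208/(-15421) = (13969863/1259)*(-1/40660) - 16208*(-1/15421) = -13969863/51190940 + 16208/15421 = 614273498197/789415485740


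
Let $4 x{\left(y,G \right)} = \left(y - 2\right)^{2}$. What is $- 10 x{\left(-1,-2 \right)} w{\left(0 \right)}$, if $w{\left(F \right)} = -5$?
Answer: $\frac{225}{2} \approx 112.5$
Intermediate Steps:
$x{\left(y,G \right)} = \frac{\left(-2 + y\right)^{2}}{4}$ ($x{\left(y,G \right)} = \frac{\left(y - 2\right)^{2}}{4} = \frac{\left(-2 + y\right)^{2}}{4}$)
$- 10 x{\left(-1,-2 \right)} w{\left(0 \right)} = - 10 \frac{\left(-2 - 1\right)^{2}}{4} \left(-5\right) = - 10 \frac{\left(-3\right)^{2}}{4} \left(-5\right) = - 10 \cdot \frac{1}{4} \cdot 9 \left(-5\right) = \left(-10\right) \frac{9}{4} \left(-5\right) = \left(- \frac{45}{2}\right) \left(-5\right) = \frac{225}{2}$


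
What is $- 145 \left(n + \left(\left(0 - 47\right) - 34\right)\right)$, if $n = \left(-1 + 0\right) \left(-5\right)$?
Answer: $11020$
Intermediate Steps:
$n = 5$ ($n = \left(-1\right) \left(-5\right) = 5$)
$- 145 \left(n + \left(\left(0 - 47\right) - 34\right)\right) = - 145 \left(5 + \left(\left(0 - 47\right) - 34\right)\right) = - 145 \left(5 - 81\right) = \left(-145\right) \left(-76\right) = 11020$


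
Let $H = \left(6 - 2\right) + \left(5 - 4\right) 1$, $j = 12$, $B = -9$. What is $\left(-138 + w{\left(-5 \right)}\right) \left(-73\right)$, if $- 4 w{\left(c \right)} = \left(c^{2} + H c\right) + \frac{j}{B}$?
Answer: $\frac{30149}{3} \approx 10050.0$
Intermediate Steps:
$H = 5$ ($H = 4 + 1 \cdot 1 = 4 + 1 = 5$)
$w{\left(c \right)} = \frac{1}{3} - \frac{5 c}{4} - \frac{c^{2}}{4}$ ($w{\left(c \right)} = - \frac{\left(c^{2} + 5 c\right) + \frac{12}{-9}}{4} = - \frac{\left(c^{2} + 5 c\right) + 12 \left(- \frac{1}{9}\right)}{4} = - \frac{\left(c^{2} + 5 c\right) - \frac{4}{3}}{4} = - \frac{- \frac{4}{3} + c^{2} + 5 c}{4} = \frac{1}{3} - \frac{5 c}{4} - \frac{c^{2}}{4}$)
$\left(-138 + w{\left(-5 \right)}\right) \left(-73\right) = \left(-138 + \left(\frac{1}{3} - - \frac{5 \left(5 - 5\right)}{4}\right)\right) \left(-73\right) = \left(-138 + \left(\frac{1}{3} - \left(- \frac{5}{4}\right) 0\right)\right) \left(-73\right) = \left(-138 + \left(\frac{1}{3} + 0\right)\right) \left(-73\right) = \left(-138 + \frac{1}{3}\right) \left(-73\right) = \left(- \frac{413}{3}\right) \left(-73\right) = \frac{30149}{3}$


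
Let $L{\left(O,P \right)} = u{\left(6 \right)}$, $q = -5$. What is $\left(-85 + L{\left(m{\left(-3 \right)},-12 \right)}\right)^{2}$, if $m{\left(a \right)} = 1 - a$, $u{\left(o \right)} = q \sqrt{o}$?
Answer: $7375 + 850 \sqrt{6} \approx 9457.1$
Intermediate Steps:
$u{\left(o \right)} = - 5 \sqrt{o}$
$L{\left(O,P \right)} = - 5 \sqrt{6}$
$\left(-85 + L{\left(m{\left(-3 \right)},-12 \right)}\right)^{2} = \left(-85 - 5 \sqrt{6}\right)^{2}$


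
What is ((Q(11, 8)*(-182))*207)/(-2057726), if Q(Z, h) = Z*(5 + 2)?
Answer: 131859/93533 ≈ 1.4098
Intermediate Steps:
Q(Z, h) = 7*Z (Q(Z, h) = Z*7 = 7*Z)
((Q(11, 8)*(-182))*207)/(-2057726) = (((7*11)*(-182))*207)/(-2057726) = ((77*(-182))*207)*(-1/2057726) = -14014*207*(-1/2057726) = -2900898*(-1/2057726) = 131859/93533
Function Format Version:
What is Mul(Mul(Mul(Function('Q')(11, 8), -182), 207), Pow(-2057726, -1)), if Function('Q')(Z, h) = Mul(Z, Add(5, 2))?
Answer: Rational(131859, 93533) ≈ 1.4098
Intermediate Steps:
Function('Q')(Z, h) = Mul(7, Z) (Function('Q')(Z, h) = Mul(Z, 7) = Mul(7, Z))
Mul(Mul(Mul(Function('Q')(11, 8), -182), 207), Pow(-2057726, -1)) = Mul(Mul(Mul(Mul(7, 11), -182), 207), Pow(-2057726, -1)) = Mul(Mul(Mul(77, -182), 207), Rational(-1, 2057726)) = Mul(Mul(-14014, 207), Rational(-1, 2057726)) = Mul(-2900898, Rational(-1, 2057726)) = Rational(131859, 93533)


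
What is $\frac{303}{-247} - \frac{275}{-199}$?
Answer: $\frac{7628}{49153} \approx 0.15519$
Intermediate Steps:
$\frac{303}{-247} - \frac{275}{-199} = 303 \left(- \frac{1}{247}\right) - - \frac{275}{199} = - \frac{303}{247} + \frac{275}{199} = \frac{7628}{49153}$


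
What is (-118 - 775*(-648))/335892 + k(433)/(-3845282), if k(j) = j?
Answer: 241312679486/161449932693 ≈ 1.4947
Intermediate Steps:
(-118 - 775*(-648))/335892 + k(433)/(-3845282) = (-118 - 775*(-648))/335892 + 433/(-3845282) = (-118 + 502200)*(1/335892) + 433*(-1/3845282) = 502082*(1/335892) - 433/3845282 = 251041/167946 - 433/3845282 = 241312679486/161449932693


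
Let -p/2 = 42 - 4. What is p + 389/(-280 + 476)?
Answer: -14507/196 ≈ -74.015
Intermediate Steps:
p = -76 (p = -2*(42 - 4) = -2*38 = -76)
p + 389/(-280 + 476) = -76 + 389/(-280 + 476) = -76 + 389/196 = -14507/196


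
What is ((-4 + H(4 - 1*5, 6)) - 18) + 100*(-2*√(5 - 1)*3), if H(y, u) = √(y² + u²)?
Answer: -1222 + √37 ≈ -1215.9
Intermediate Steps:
H(y, u) = √(u² + y²)
((-4 + H(4 - 1*5, 6)) - 18) + 100*(-2*√(5 - 1)*3) = ((-4 + √(6² + (4 - 1*5)²)) - 18) + 100*(-2*√(5 - 1)*3) = ((-4 + √(36 + (4 - 5)²)) - 18) + 100*(-2*√4*3) = ((-4 + √(36 + (-1)²)) - 18) + 100*(-2*2*3) = ((-4 + √(36 + 1)) - 18) + 100*(-4*3) = ((-4 + √37) - 18) + 100*(-12) = (-22 + √37) - 1200 = -1222 + √37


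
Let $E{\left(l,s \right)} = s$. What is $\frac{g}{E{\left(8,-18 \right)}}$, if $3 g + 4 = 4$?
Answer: $0$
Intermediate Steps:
$g = 0$ ($g = - \frac{4}{3} + \frac{1}{3} \cdot 4 = - \frac{4}{3} + \frac{4}{3} = 0$)
$\frac{g}{E{\left(8,-18 \right)}} = \frac{1}{-18} \cdot 0 = \left(- \frac{1}{18}\right) 0 = 0$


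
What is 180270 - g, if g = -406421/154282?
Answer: 27812822561/154282 ≈ 1.8027e+5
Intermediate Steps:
g = -406421/154282 (g = -406421*1/154282 = -406421/154282 ≈ -2.6343)
180270 - g = 180270 - 1*(-406421/154282) = 180270 + 406421/154282 = 27812822561/154282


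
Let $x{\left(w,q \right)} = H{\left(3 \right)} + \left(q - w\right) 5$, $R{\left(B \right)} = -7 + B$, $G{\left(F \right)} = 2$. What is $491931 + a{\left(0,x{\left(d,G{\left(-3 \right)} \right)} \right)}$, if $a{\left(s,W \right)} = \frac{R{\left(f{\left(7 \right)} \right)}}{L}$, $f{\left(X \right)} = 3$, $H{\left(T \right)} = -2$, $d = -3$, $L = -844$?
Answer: $\frac{103797442}{211} \approx 4.9193 \cdot 10^{5}$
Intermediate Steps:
$x{\left(w,q \right)} = -2 - 5 w + 5 q$ ($x{\left(w,q \right)} = -2 + \left(q - w\right) 5 = -2 + \left(- 5 w + 5 q\right) = -2 - 5 w + 5 q$)
$a{\left(s,W \right)} = \frac{1}{211}$ ($a{\left(s,W \right)} = \frac{-7 + 3}{-844} = \left(-4\right) \left(- \frac{1}{844}\right) = \frac{1}{211}$)
$491931 + a{\left(0,x{\left(d,G{\left(-3 \right)} \right)} \right)} = 491931 + \frac{1}{211} = \frac{103797442}{211}$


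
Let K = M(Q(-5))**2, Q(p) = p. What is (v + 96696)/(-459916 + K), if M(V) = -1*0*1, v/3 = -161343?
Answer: 387333/459916 ≈ 0.84218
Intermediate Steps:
v = -484029 (v = 3*(-161343) = -484029)
M(V) = 0 (M(V) = 0*1 = 0)
K = 0 (K = 0**2 = 0)
(v + 96696)/(-459916 + K) = (-484029 + 96696)/(-459916 + 0) = -387333/(-459916) = -387333*(-1/459916) = 387333/459916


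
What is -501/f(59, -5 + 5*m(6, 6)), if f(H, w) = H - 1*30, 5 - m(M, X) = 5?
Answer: -501/29 ≈ -17.276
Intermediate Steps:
m(M, X) = 0 (m(M, X) = 5 - 1*5 = 5 - 5 = 0)
f(H, w) = -30 + H (f(H, w) = H - 30 = -30 + H)
-501/f(59, -5 + 5*m(6, 6)) = -501/(-30 + 59) = -501/29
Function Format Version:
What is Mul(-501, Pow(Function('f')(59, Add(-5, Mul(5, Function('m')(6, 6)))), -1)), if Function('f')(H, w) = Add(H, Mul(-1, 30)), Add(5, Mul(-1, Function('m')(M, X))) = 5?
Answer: Rational(-501, 29) ≈ -17.276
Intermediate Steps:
Function('m')(M, X) = 0 (Function('m')(M, X) = Add(5, Mul(-1, 5)) = Add(5, -5) = 0)
Function('f')(H, w) = Add(-30, H) (Function('f')(H, w) = Add(H, -30) = Add(-30, H))
Mul(-501, Pow(Function('f')(59, Add(-5, Mul(5, Function('m')(6, 6)))), -1)) = Mul(-501, Pow(Add(-30, 59), -1)) = Mul(-501, Pow(29, -1)) = Mul(-501, Rational(1, 29)) = Rational(-501, 29)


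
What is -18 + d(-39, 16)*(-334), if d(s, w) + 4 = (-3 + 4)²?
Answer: 984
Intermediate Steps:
d(s, w) = -3 (d(s, w) = -4 + (-3 + 4)² = -4 + 1² = -4 + 1 = -3)
-18 + d(-39, 16)*(-334) = -18 - 3*(-334) = -18 + 1002 = 984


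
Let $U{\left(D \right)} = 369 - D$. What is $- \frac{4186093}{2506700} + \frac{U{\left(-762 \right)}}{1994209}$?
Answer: $- \frac{1192158465391}{714126242900} \approx -1.6694$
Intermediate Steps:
$- \frac{4186093}{2506700} + \frac{U{\left(-762 \right)}}{1994209} = - \frac{4186093}{2506700} + \frac{369 - -762}{1994209} = \left(-4186093\right) \frac{1}{2506700} + \left(369 + 762\right) \frac{1}{1994209} = - \frac{4186093}{2506700} + 1131 \cdot \frac{1}{1994209} = - \frac{4186093}{2506700} + \frac{1131}{1994209} = - \frac{1192158465391}{714126242900}$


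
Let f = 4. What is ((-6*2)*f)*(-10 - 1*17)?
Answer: 1296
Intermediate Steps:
((-6*2)*f)*(-10 - 1*17) = (-6*2*4)*(-10 - 1*17) = (-12*4)*(-10 - 17) = -48*(-27) = 1296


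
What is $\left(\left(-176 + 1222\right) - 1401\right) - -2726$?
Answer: $2371$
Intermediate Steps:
$\left(\left(-176 + 1222\right) - 1401\right) - -2726 = \left(1046 - 1401\right) + 2726 = -355 + 2726 = 2371$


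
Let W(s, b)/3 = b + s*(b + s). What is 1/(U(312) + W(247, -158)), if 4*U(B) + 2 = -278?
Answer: 1/65405 ≈ 1.5289e-5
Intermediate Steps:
U(B) = -70 (U(B) = -½ + (¼)*(-278) = -½ - 139/2 = -70)
W(s, b) = 3*b + 3*s*(b + s) (W(s, b) = 3*(b + s*(b + s)) = 3*b + 3*s*(b + s))
1/(U(312) + W(247, -158)) = 1/(-70 + (3*(-158) + 3*247² + 3*(-158)*247)) = 1/(-70 + (-474 + 3*61009 - 117078)) = 1/(-70 + (-474 + 183027 - 117078)) = 1/(-70 + 65475) = 1/65405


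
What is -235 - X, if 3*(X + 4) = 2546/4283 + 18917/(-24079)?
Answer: -71449621024/309391071 ≈ -230.94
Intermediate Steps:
X = -1257280661/309391071 (X = -4 + (2546/4283 + 18917/(-24079))/3 = -4 + (2546*(1/4283) + 18917*(-1/24079))/3 = -4 + (2546/4283 - 18917/24079)/3 = -4 + (⅓)*(-19716377/103130357) = -4 - 19716377/309391071 = -1257280661/309391071 ≈ -4.0637)
-235 - X = -235 - 1*(-1257280661/309391071) = -235 + 1257280661/309391071 = -71449621024/309391071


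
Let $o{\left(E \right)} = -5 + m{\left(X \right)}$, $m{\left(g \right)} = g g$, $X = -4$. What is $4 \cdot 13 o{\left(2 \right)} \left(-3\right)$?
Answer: $-1716$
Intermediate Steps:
$m{\left(g \right)} = g^{2}$
$o{\left(E \right)} = 11$ ($o{\left(E \right)} = -5 + \left(-4\right)^{2} = -5 + 16 = 11$)
$4 \cdot 13 o{\left(2 \right)} \left(-3\right) = 4 \cdot 13 \cdot 11 \left(-3\right) = 52 \left(-33\right) = -1716$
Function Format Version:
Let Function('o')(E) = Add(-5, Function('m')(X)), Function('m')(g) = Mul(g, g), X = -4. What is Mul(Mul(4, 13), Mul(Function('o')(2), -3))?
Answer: -1716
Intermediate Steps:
Function('m')(g) = Pow(g, 2)
Function('o')(E) = 11 (Function('o')(E) = Add(-5, Pow(-4, 2)) = Add(-5, 16) = 11)
Mul(Mul(4, 13), Mul(Function('o')(2), -3)) = Mul(Mul(4, 13), Mul(11, -3)) = Mul(52, -33) = -1716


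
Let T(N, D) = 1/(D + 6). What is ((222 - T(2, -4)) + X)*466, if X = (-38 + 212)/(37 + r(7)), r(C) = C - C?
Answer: 3900187/37 ≈ 1.0541e+5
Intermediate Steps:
T(N, D) = 1/(6 + D)
r(C) = 0
X = 174/37 (X = (-38 + 212)/(37 + 0) = 174/37 ≈ 4.7027)
((222 - T(2, -4)) + X)*466 = ((222 - 1/(6 - 4)) + 174/37)*466 = ((222 - 1/2) + 174/37)*466 = ((222 - 1*½) + 174/37)*466 = ((222 - ½) + 174/37)*466 = (443/2 + 174/37)*466 = (16739/74)*466 = 3900187/37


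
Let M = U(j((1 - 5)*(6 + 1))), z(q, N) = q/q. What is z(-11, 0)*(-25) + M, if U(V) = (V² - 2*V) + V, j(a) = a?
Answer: 787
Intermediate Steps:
z(q, N) = 1
U(V) = V² - V
M = 812 (M = ((1 - 5)*(6 + 1))*(-1 + (1 - 5)*(6 + 1)) = (-4*7)*(-1 - 4*7) = -28*(-1 - 28) = -28*(-29) = 812)
z(-11, 0)*(-25) + M = 1*(-25) + 812 = -25 + 812 = 787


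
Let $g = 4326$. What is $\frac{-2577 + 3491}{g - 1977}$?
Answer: $\frac{914}{2349} \approx 0.3891$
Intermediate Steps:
$\frac{-2577 + 3491}{g - 1977} = \frac{-2577 + 3491}{4326 - 1977} = \frac{914}{2349}$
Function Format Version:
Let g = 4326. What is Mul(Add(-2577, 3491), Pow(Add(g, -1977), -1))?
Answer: Rational(914, 2349) ≈ 0.38910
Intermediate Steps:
Mul(Add(-2577, 3491), Pow(Add(g, -1977), -1)) = Mul(Add(-2577, 3491), Pow(Add(4326, -1977), -1)) = Mul(914, Pow(2349, -1)) = Mul(914, Rational(1, 2349)) = Rational(914, 2349)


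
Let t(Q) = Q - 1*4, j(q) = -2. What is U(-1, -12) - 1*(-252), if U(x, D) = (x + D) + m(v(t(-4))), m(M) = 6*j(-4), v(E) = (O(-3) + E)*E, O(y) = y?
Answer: 227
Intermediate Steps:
t(Q) = -4 + Q (t(Q) = Q - 4 = -4 + Q)
v(E) = E*(-3 + E) (v(E) = (-3 + E)*E = E*(-3 + E))
m(M) = -12 (m(M) = 6*(-2) = -12)
U(x, D) = -12 + D + x (U(x, D) = (x + D) - 12 = (D + x) - 12 = -12 + D + x)
U(-1, -12) - 1*(-252) = (-12 - 12 - 1) - 1*(-252) = -25 + 252 = 227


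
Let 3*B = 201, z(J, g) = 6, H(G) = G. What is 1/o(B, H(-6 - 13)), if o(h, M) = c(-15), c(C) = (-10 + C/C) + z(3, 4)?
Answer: -1/3 ≈ -0.33333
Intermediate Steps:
B = 67 (B = (1/3)*201 = 67)
c(C) = -3 (c(C) = (-10 + C/C) + 6 = (-10 + 1) + 6 = -9 + 6 = -3)
o(h, M) = -3
1/o(B, H(-6 - 13)) = 1/(-3) = -1/3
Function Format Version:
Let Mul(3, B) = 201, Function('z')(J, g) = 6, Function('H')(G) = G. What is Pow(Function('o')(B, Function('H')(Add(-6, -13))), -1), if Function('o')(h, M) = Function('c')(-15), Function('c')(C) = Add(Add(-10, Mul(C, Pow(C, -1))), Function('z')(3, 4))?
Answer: Rational(-1, 3) ≈ -0.33333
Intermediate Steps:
B = 67 (B = Mul(Rational(1, 3), 201) = 67)
Function('c')(C) = -3 (Function('c')(C) = Add(Add(-10, Mul(C, Pow(C, -1))), 6) = Add(Add(-10, 1), 6) = Add(-9, 6) = -3)
Function('o')(h, M) = -3
Pow(Function('o')(B, Function('H')(Add(-6, -13))), -1) = Pow(-3, -1) = Rational(-1, 3)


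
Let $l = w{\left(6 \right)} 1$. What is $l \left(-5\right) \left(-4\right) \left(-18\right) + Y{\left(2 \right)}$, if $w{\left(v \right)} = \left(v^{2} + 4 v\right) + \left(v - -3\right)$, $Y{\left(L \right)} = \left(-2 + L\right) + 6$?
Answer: $-24834$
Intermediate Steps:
$Y{\left(L \right)} = 4 + L$
$w{\left(v \right)} = 3 + v^{2} + 5 v$ ($w{\left(v \right)} = \left(v^{2} + 4 v\right) + \left(v + 3\right) = \left(v^{2} + 4 v\right) + \left(3 + v\right) = 3 + v^{2} + 5 v$)
$l = 69$ ($l = \left(3 + 6^{2} + 5 \cdot 6\right) 1 = \left(3 + 36 + 30\right) 1 = 69 \cdot 1 = 69$)
$l \left(-5\right) \left(-4\right) \left(-18\right) + Y{\left(2 \right)} = 69 \left(-5\right) \left(-4\right) \left(-18\right) + \left(4 + 2\right) = \left(-345\right) \left(-4\right) \left(-18\right) + 6 = 1380 \left(-18\right) + 6 = -24840 + 6 = -24834$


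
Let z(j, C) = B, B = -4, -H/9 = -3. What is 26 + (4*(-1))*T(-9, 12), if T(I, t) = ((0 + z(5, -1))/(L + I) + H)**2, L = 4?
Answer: -76634/25 ≈ -3065.4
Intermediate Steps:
H = 27 (H = -9*(-3) = 27)
z(j, C) = -4
T(I, t) = (27 - 4/(4 + I))**2 (T(I, t) = ((0 - 4)/(4 + I) + 27)**2 = (-4/(4 + I) + 27)**2 = (27 - 4/(4 + I))**2)
26 + (4*(-1))*T(-9, 12) = 26 + (4*(-1))*((104 + 27*(-9))**2/(4 - 9)**2) = 26 - 4*(104 - 243)**2/(-5)**2 = 26 - 4*(-139)**2/25 = 26 - 4*19321/25 = 26 - 77284/25 = -76634/25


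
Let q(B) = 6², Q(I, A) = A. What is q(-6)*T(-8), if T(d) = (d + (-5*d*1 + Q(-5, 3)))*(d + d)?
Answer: -20160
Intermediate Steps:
q(B) = 36
T(d) = 2*d*(3 - 4*d) (T(d) = (d + (-5*d*1 + 3))*(d + d) = (d + (-5*d + 3))*(2*d) = (d + (3 - 5*d))*(2*d) = (3 - 4*d)*(2*d) = 2*d*(3 - 4*d))
q(-6)*T(-8) = 36*(2*(-8)*(3 - 4*(-8))) = 36*(2*(-8)*(3 + 32)) = 36*(2*(-8)*35) = 36*(-560) = -20160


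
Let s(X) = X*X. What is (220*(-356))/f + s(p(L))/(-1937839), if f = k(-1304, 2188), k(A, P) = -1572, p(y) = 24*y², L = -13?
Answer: 31477591172/761570727 ≈ 41.332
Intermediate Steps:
f = -1572
s(X) = X²
(220*(-356))/f + s(p(L))/(-1937839) = (220*(-356))/(-1572) + (24*(-13)²)²/(-1937839) = -78320*(-1/1572) + (24*169)²*(-1/1937839) = 19580/393 + 4056²*(-1/1937839) = 19580/393 + 16451136*(-1/1937839) = 19580/393 - 16451136/1937839 = 31477591172/761570727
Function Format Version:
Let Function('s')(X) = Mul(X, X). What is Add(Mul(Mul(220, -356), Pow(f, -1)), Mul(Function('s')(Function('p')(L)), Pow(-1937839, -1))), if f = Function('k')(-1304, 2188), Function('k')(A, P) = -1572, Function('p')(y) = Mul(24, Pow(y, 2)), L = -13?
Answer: Rational(31477591172, 761570727) ≈ 41.332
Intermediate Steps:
f = -1572
Function('s')(X) = Pow(X, 2)
Add(Mul(Mul(220, -356), Pow(f, -1)), Mul(Function('s')(Function('p')(L)), Pow(-1937839, -1))) = Add(Mul(Mul(220, -356), Pow(-1572, -1)), Mul(Pow(Mul(24, Pow(-13, 2)), 2), Pow(-1937839, -1))) = Add(Mul(-78320, Rational(-1, 1572)), Mul(Pow(Mul(24, 169), 2), Rational(-1, 1937839))) = Add(Rational(19580, 393), Mul(Pow(4056, 2), Rational(-1, 1937839))) = Add(Rational(19580, 393), Mul(16451136, Rational(-1, 1937839))) = Add(Rational(19580, 393), Rational(-16451136, 1937839)) = Rational(31477591172, 761570727)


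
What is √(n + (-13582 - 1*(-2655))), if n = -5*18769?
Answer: 2*I*√26193 ≈ 323.69*I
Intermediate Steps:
n = -93845
√(n + (-13582 - 1*(-2655))) = √(-93845 + (-13582 - 1*(-2655))) = √(-93845 + (-13582 + 2655)) = √(-93845 - 10927) = √(-104772) = 2*I*√26193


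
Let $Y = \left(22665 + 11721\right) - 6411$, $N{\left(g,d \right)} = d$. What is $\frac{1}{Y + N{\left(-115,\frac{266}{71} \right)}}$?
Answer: $\frac{71}{1986491} \approx 3.5741 \cdot 10^{-5}$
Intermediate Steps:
$Y = 27975$ ($Y = 34386 - 6411 = 27975$)
$\frac{1}{Y + N{\left(-115,\frac{266}{71} \right)}} = \frac{1}{27975 + \frac{266}{71}} = \frac{1}{\frac{1986491}{71}} = \frac{71}{1986491}$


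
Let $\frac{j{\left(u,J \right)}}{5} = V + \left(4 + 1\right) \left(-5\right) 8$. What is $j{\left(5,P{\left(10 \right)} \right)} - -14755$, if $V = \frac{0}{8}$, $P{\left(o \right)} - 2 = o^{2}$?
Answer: $13755$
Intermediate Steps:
$P{\left(o \right)} = 2 + o^{2}$
$V = 0$ ($V = 0 \cdot \frac{1}{8} = 0$)
$j{\left(u,J \right)} = -1000$ ($j{\left(u,J \right)} = 5 \left(0 + \left(4 + 1\right) \left(-5\right) 8\right) = 5 \left(0 + 5 \left(-5\right) 8\right) = 5 \left(0 - 200\right) = 5 \left(-200\right) = -1000$)
$j{\left(5,P{\left(10 \right)} \right)} - -14755 = -1000 - -14755 = -1000 + 14755 = 13755$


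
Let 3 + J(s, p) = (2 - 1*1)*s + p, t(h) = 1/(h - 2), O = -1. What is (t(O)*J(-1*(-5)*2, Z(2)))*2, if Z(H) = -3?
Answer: -8/3 ≈ -2.6667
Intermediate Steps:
t(h) = 1/(-2 + h)
J(s, p) = -3 + p + s (J(s, p) = -3 + ((2 - 1*1)*s + p) = -3 + ((2 - 1)*s + p) = -3 + (1*s + p) = -3 + (s + p) = -3 + (p + s) = -3 + p + s)
(t(O)*J(-1*(-5)*2, Z(2)))*2 = ((-3 - 3 - 1*(-5)*2)/(-2 - 1))*2 = ((-3 - 3 + 5*2)/(-3))*2 = -(-3 - 3 + 10)/3*2 = -⅓*4*2 = -4/3*2 = -8/3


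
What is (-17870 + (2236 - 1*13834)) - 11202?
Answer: -40670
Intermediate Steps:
(-17870 + (2236 - 1*13834)) - 11202 = (-17870 + (2236 - 13834)) - 11202 = (-17870 - 11598) - 11202 = -29468 - 11202 = -40670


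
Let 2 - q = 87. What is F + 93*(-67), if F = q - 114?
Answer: -6430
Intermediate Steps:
q = -85 (q = 2 - 1*87 = 2 - 87 = -85)
F = -199 (F = -85 - 114 = -199)
F + 93*(-67) = -199 + 93*(-67) = -199 - 6231 = -6430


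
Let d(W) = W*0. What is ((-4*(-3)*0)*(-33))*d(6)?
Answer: 0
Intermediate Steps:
d(W) = 0
((-4*(-3)*0)*(-33))*d(6) = ((-4*(-3)*0)*(-33))*0 = ((12*0)*(-33))*0 = (0*(-33))*0 = 0*0 = 0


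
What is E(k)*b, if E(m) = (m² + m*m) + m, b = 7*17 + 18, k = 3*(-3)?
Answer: 20961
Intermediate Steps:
k = -9
b = 137 (b = 119 + 18 = 137)
E(m) = m + 2*m² (E(m) = (m² + m²) + m = 2*m² + m = m + 2*m²)
E(k)*b = -9*(1 + 2*(-9))*137 = -9*(1 - 18)*137 = -9*(-17)*137 = 153*137 = 20961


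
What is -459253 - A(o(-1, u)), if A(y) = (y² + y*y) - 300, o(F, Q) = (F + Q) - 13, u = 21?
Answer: -459051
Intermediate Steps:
o(F, Q) = -13 + F + Q
A(y) = -300 + 2*y² (A(y) = (y² + y²) - 300 = 2*y² - 300 = -300 + 2*y²)
-459253 - A(o(-1, u)) = -459253 - (-300 + 2*(-13 - 1 + 21)²) = -459253 - (-300 + 2*7²) = -459253 - (-300 + 2*49) = -459253 - (-300 + 98) = -459253 - 1*(-202) = -459253 + 202 = -459051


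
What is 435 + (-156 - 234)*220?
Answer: -85365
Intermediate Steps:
435 + (-156 - 234)*220 = 435 - 390*220 = 435 - 85800 = -85365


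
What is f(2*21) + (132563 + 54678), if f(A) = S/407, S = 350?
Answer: 76207437/407 ≈ 1.8724e+5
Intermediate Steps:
f(A) = 350/407
f(2*21) + (132563 + 54678) = 350/407 + (132563 + 54678) = 350/407 + 187241 = 76207437/407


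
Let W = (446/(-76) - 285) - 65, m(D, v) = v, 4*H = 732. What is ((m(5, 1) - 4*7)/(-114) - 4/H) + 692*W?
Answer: -1712497133/6954 ≈ -2.4626e+5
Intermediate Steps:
H = 183 (H = (¼)*732 = 183)
W = -13523/38 (W = (446*(-1/76) - 285) - 65 = (-223/38 - 285) - 65 = -11053/38 - 65 = -13523/38 ≈ -355.87)
((m(5, 1) - 4*7)/(-114) - 4/H) + 692*W = ((1 - 4*7)/(-114) - 4/183) + 692*(-13523/38) = ((1 - 28)*(-1/114) - 4*1/183) - 4678958/19 = (-27*(-1/114) - 4/183) - 4678958/19 = (9/38 - 4/183) - 4678958/19 = 1495/6954 - 4678958/19 = -1712497133/6954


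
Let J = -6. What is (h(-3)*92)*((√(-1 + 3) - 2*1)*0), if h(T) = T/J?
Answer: 0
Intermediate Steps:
h(T) = -T/6 (h(T) = T/(-6) = T*(-⅙) = -T/6)
(h(-3)*92)*((√(-1 + 3) - 2*1)*0) = (-⅙*(-3)*92)*((√(-1 + 3) - 2*1)*0) = ((½)*92)*((√2 - 2)*0) = 46*((-2 + √2)*0) = 46*0 = 0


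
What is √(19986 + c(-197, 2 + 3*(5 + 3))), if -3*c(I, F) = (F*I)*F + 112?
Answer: √579054/3 ≈ 253.65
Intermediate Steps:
c(I, F) = -112/3 - I*F²/3 (c(I, F) = -((F*I)*F + 112)/3 = -(I*F² + 112)/3 = -(112 + I*F²)/3 = -112/3 - I*F²/3)
√(19986 + c(-197, 2 + 3*(5 + 3))) = √(19986 + (-112/3 - ⅓*(-197)*(2 + 3*(5 + 3))²)) = √(19986 + (-112/3 - ⅓*(-197)*(2 + 3*8)²)) = √(19986 + (-112/3 - ⅓*(-197)*(2 + 24)²)) = √(19986 + (-112/3 - ⅓*(-197)*26²)) = √(19986 + (-112/3 - ⅓*(-197)*676)) = √(19986 + (-112/3 + 133172/3)) = √(19986 + 133060/3) = √(193018/3) = √579054/3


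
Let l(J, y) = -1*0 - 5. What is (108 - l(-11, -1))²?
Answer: 12769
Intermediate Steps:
l(J, y) = -5 (l(J, y) = 0 - 5 = -5)
(108 - l(-11, -1))² = (108 - 1*(-5))² = (108 + 5)² = 113² = 12769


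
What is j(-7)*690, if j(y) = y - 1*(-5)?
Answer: -1380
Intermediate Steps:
j(y) = 5 + y (j(y) = y + 5 = 5 + y)
j(-7)*690 = (5 - 7)*690 = -2*690 = -1380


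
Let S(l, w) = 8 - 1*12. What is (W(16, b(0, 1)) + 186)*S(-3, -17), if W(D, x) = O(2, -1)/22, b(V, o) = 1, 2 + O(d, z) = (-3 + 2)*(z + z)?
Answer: -744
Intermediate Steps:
O(d, z) = -2 - 2*z (O(d, z) = -2 + (-3 + 2)*(z + z) = -2 - 2*z)
W(D, x) = 0 (W(D, x) = (-2 - 2*(-1))/22 = (-2 + 2)*(1/22) = 0*(1/22) = 0)
S(l, w) = -4 (S(l, w) = 8 - 12 = -4)
(W(16, b(0, 1)) + 186)*S(-3, -17) = (0 + 186)*(-4) = 186*(-4) = -744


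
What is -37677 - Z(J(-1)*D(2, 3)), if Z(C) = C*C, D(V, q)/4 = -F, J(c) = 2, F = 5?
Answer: -39277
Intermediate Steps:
D(V, q) = -20 (D(V, q) = 4*(-1*5) = 4*(-5) = -20)
Z(C) = C**2
-37677 - Z(J(-1)*D(2, 3)) = -37677 - (2*(-20))**2 = -37677 - 1*(-40)**2 = -37677 - 1*1600 = -37677 - 1600 = -39277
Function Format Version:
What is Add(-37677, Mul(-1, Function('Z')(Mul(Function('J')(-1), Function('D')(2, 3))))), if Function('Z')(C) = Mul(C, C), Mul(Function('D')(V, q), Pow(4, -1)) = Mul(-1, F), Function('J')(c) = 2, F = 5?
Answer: -39277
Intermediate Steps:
Function('D')(V, q) = -20 (Function('D')(V, q) = Mul(4, Mul(-1, 5)) = Mul(4, -5) = -20)
Function('Z')(C) = Pow(C, 2)
Add(-37677, Mul(-1, Function('Z')(Mul(Function('J')(-1), Function('D')(2, 3))))) = Add(-37677, Mul(-1, Pow(Mul(2, -20), 2))) = Add(-37677, Mul(-1, Pow(-40, 2))) = Add(-37677, Mul(-1, 1600)) = Add(-37677, -1600) = -39277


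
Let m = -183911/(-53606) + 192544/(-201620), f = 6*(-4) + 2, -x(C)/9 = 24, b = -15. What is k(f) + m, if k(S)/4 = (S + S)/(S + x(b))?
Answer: 177301651/55143070 ≈ 3.2153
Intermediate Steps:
x(C) = -216 (x(C) = -9*24 = -216)
f = -22 (f = -24 + 2 = -22)
k(S) = 8*S/(-216 + S) (k(S) = 4*((S + S)/(S - 216)) = 4*((2*S)/(-216 + S)) = 4*(2*S/(-216 + S)) = 8*S/(-216 + S))
m = 955665077/386001490 (m = -183911*(-1/53606) + 192544*(-1/201620) = 26273/7658 - 48136/50405 = 955665077/386001490 ≈ 2.4758)
k(f) + m = 8*(-22)/(-216 - 22) + 955665077/386001490 = 8*(-22)/(-238) + 955665077/386001490 = 8*(-22)*(-1/238) + 955665077/386001490 = 88/119 + 955665077/386001490 = 177301651/55143070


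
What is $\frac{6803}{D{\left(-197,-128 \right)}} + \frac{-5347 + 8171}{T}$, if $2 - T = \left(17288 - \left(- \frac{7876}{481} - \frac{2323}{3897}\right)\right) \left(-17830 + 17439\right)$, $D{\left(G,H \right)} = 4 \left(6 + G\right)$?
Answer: $- \frac{86278650002649713}{9689839538040020} \approx -8.904$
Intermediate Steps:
$D{\left(G,H \right)} = 24 + 4 G$
$T = \frac{12683036044555}{1874457}$ ($T = 2 - \left(17288 - \left(- \frac{7876}{481} - \frac{2323}{3897}\right)\right) \left(-17830 + 17439\right) = 2 - \left(17288 - - \frac{31810135}{1874457}\right) \left(-391\right) = 2 - \left(17288 + \left(\frac{7876}{481} + \frac{2323}{3897}\right)\right) \left(-391\right) = 2 - \left(17288 + \frac{31810135}{1874457}\right) \left(-391\right) = 2 - \frac{32437422751}{1874457} \left(-391\right) = 2 - - \frac{12683032295641}{1874457} = 2 + \frac{12683032295641}{1874457} = \frac{12683036044555}{1874457} \approx 6.7662 \cdot 10^{6}$)
$\frac{6803}{D{\left(-197,-128 \right)}} + \frac{-5347 + 8171}{T} = \frac{6803}{24 + 4 \left(-197\right)} + \frac{-5347 + 8171}{\frac{12683036044555}{1874457}} = \frac{6803}{24 - 788} + 2824 \cdot \frac{1874457}{12683036044555} = \frac{6803}{-764} + \frac{5293466568}{12683036044555} = 6803 \left(- \frac{1}{764}\right) + \frac{5293466568}{12683036044555} = - \frac{6803}{764} + \frac{5293466568}{12683036044555} = - \frac{86278650002649713}{9689839538040020}$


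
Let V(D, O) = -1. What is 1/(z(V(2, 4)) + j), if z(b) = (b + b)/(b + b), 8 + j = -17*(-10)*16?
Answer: 1/2713 ≈ 0.00036860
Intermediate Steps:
j = 2712 (j = -8 - 17*(-10)*16 = -8 + 170*16 = -8 + 2720 = 2712)
z(b) = 1 (z(b) = (2*b)/((2*b)) = (2*b)*(1/(2*b)) = 1)
1/(z(V(2, 4)) + j) = 1/(1 + 2712) = 1/2713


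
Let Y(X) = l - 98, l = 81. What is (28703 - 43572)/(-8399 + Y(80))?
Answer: 14869/8416 ≈ 1.7668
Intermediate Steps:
Y(X) = -17 (Y(X) = 81 - 98 = -17)
(28703 - 43572)/(-8399 + Y(80)) = (28703 - 43572)/(-8399 - 17) = -14869/(-8416) = -14869*(-1/8416) = 14869/8416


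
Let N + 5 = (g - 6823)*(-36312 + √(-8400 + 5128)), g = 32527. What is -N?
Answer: 933363653 - 51408*I*√818 ≈ 9.3336e+8 - 1.4703e+6*I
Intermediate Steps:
N = -933363653 + 51408*I*√818 (N = -5 + (32527 - 6823)*(-36312 + √(-8400 + 5128)) = -5 + 25704*(-36312 + √(-3272)) = -5 + 25704*(-36312 + 2*I*√818) = -5 + (-933363648 + 51408*I*√818) = -933363653 + 51408*I*√818 ≈ -9.3336e+8 + 1.4703e+6*I)
-N = -(-933363653 + 51408*I*√818) = 933363653 - 51408*I*√818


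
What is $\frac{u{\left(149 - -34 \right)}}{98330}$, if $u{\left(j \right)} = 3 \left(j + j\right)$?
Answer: $\frac{549}{49165} \approx 0.011166$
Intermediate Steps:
$u{\left(j \right)} = 6 j$ ($u{\left(j \right)} = 3 \cdot 2 j = 6 j$)
$\frac{u{\left(149 - -34 \right)}}{98330} = \frac{6 \left(149 - -34\right)}{98330} = 6 \left(149 + 34\right) \frac{1}{98330} = 6 \cdot 183 \cdot \frac{1}{98330} = 1098 \cdot \frac{1}{98330} = \frac{549}{49165}$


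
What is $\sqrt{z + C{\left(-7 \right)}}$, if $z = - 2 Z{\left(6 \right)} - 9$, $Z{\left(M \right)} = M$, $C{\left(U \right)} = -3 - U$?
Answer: $i \sqrt{17} \approx 4.1231 i$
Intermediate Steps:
$z = -21$ ($z = \left(-2\right) 6 - 9 = -12 - 9 = -21$)
$\sqrt{z + C{\left(-7 \right)}} = \sqrt{-21 - -4} = \sqrt{-21 + \left(-3 + 7\right)} = \sqrt{-21 + 4} = \sqrt{-17} = i \sqrt{17}$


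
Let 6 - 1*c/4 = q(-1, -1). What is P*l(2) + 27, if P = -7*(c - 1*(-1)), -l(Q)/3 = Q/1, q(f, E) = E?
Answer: 1245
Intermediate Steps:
l(Q) = -3*Q (l(Q) = -3*Q/1 = -3*Q)
c = 28 (c = 24 - 4*(-1) = 24 + 4 = 28)
P = -203 (P = -7*(28 - 1*(-1)) = -7*(28 + 1) = -7*29 = -203)
P*l(2) + 27 = -(-609)*2 + 27 = -203*(-6) + 27 = 1218 + 27 = 1245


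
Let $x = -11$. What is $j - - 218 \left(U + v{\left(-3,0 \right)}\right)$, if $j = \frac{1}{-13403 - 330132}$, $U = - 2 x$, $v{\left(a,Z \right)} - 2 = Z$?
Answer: $\frac{1797375119}{343535} \approx 5232.0$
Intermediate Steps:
$v{\left(a,Z \right)} = 2 + Z$
$U = 22$ ($U = \left(-2\right) \left(-11\right) = 22$)
$j = - \frac{1}{343535}$ ($j = \frac{1}{-343535} = - \frac{1}{343535} \approx -2.9109 \cdot 10^{-6}$)
$j - - 218 \left(U + v{\left(-3,0 \right)}\right) = - \frac{1}{343535} - - 218 \left(22 + \left(2 + 0\right)\right) = - \frac{1}{343535} - - 218 \left(22 + 2\right) = - \frac{1}{343535} - \left(-218\right) 24 = - \frac{1}{343535} - -5232 = - \frac{1}{343535} + 5232 = \frac{1797375119}{343535}$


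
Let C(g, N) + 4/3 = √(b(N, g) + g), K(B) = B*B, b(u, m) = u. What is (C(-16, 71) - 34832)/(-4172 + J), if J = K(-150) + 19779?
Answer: -104500/114321 + √55/38107 ≈ -0.91390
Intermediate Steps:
K(B) = B²
C(g, N) = -4/3 + √(N + g)
J = 42279 (J = (-150)² + 19779 = 22500 + 19779 = 42279)
(C(-16, 71) - 34832)/(-4172 + J) = ((-4/3 + √(71 - 16)) - 34832)/(-4172 + 42279) = ((-4/3 + √55) - 34832)/38107 = (-104500/3 + √55)*(1/38107) = -104500/114321 + √55/38107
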